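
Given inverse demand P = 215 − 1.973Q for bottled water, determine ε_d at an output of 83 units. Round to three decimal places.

-0.313

At Q = 83, P = 215 − 1.973(83) = 51.24.
dP/dQ = −1.973, so dQ/dP = 1/(−1.973) = -0.507.
ε = (dQ/dP)(P/Q) = (-0.507)(51.24/83).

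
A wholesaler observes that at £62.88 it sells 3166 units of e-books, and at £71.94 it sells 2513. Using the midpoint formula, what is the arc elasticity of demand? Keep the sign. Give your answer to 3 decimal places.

-1.711

ΔQ = 2513 − 3166 = -653; ΔP = 71.94 − 62.88 = 9.06.
Midpoints: P̄ = 67.41, Q̄ = 2839.5.
ε = (ΔQ/ΔP)(P̄/Q̄) = (-653/9.06)(67.41/2839.5).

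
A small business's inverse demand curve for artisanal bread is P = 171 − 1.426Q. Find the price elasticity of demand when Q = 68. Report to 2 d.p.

At Q = 68, P = 171 − 1.426(68) = 74.03.
dP/dQ = −1.426, so dQ/dP = 1/(−1.426) = -0.701.
ε = (dQ/dP)(P/Q) = (-0.701)(74.03/68).

-0.76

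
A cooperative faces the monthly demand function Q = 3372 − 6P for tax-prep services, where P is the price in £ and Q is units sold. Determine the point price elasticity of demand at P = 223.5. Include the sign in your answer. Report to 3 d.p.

-0.660

At P = 223.5, Q = 2031.
dQ/dP = −6.
ε = (dQ/dP)(P/Q) = (-6)(223.5/2031).
|ε| < 1, so demand is inelastic at this price.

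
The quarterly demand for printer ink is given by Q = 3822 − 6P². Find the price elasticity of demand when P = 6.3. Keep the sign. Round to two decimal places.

-0.13

At P = 6.3, Q = 3583.860.
dQ/dP = −12P = -75.600.
ε = (dQ/dP)(P/Q) = (-75.600)(6.3/3583.860).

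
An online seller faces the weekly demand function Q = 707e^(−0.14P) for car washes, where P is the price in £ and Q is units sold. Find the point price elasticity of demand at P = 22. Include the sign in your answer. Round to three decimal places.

At P = 22, Q = 32.493.
dQ/dP = −0.14·707e^(−0.14P) = −0.14Q = -4.549.
ε = (dQ/dP)(P/Q) = (-4.549)(22/32.493).
|ε| > 1, so demand is elastic at this price.

-3.080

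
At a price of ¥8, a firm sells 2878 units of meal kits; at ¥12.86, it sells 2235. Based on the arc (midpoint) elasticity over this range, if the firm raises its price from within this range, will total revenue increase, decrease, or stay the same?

Arc ε = (-643/4.86)(10.43/2556.5) ≈ -0.540.
|ε| = 0.54 < 1, so demand is inelastic. A price rise therefore raises total revenue.

increase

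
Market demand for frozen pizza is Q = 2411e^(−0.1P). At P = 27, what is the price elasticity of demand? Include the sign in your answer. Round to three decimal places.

-2.700

At P = 27, Q = 162.032.
dQ/dP = −0.1·2411e^(−0.1P) = −0.1Q = -16.203.
ε = (dQ/dP)(P/Q) = (-16.203)(27/162.032).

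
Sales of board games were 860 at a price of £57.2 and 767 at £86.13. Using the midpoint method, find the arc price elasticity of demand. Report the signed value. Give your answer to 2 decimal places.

ΔQ = 767 − 860 = -93; ΔP = 86.13 − 57.2 = 28.93.
Midpoints: P̄ = 71.66, Q̄ = 813.5.
ε = (ΔQ/ΔP)(P̄/Q̄) = (-93/28.93)(71.66/813.5).

-0.28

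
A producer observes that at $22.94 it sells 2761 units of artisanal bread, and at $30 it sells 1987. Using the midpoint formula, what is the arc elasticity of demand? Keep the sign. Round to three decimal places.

ΔQ = 1987 − 2761 = -774; ΔP = 30 − 22.94 = 7.06.
Midpoints: P̄ = 26.47, Q̄ = 2374.0.
ε = (ΔQ/ΔP)(P̄/Q̄) = (-774/7.06)(26.47/2374.0).

-1.222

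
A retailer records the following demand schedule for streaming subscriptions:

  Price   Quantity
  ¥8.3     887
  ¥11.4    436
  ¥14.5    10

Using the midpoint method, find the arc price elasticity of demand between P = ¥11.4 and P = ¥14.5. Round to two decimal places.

-7.98

At P = 11.4, Q = 436; at P = 14.5, Q = 10.
ΔQ = -426, ΔP = 3.1. Midpoints: P̄ = 12.95, Q̄ = 223.0.
ε = (ΔQ/ΔP)(P̄/Q̄) = (-426/3.1)(12.95/223.0).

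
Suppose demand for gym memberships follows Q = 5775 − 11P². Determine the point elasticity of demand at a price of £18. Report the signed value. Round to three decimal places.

-3.224

At P = 18, Q = 2211.
dQ/dP = −22P = -396.
ε = (dQ/dP)(P/Q) = (-396)(18/2211).
|ε| > 1, so demand is elastic at this price.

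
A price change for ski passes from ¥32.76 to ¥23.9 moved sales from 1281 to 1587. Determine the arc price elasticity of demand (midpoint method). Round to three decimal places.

ΔQ = 1587 − 1281 = 306; ΔP = 23.9 − 32.76 = -8.86.
Midpoints: P̄ = 28.33, Q̄ = 1434.0.
ε = (ΔQ/ΔP)(P̄/Q̄) = (306/-8.86)(28.33/1434.0).

-0.682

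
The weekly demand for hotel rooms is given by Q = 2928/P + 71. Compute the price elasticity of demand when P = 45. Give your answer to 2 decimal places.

-0.48

At P = 45, Q = 136.067.
dQ/dP = −2928/P² = -1.446.
ε = (dQ/dP)(P/Q) = (-1.446)(45/136.067).
|ε| < 1, so demand is inelastic at this price.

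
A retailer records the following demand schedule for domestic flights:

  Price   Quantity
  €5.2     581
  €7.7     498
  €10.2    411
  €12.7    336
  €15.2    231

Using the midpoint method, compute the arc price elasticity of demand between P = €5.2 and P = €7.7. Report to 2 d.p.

-0.40

At P = 5.2, Q = 581; at P = 7.7, Q = 498.
ΔQ = -83, ΔP = 2.5. Midpoints: P̄ = 6.45, Q̄ = 539.5.
ε = (ΔQ/ΔP)(P̄/Q̄) = (-83/2.5)(6.45/539.5).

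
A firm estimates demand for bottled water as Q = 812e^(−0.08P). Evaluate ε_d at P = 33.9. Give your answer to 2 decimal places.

-2.71

At P = 33.9, Q = 53.920.
dQ/dP = −0.08·812e^(−0.08P) = −0.08Q = -4.314.
ε = (dQ/dP)(P/Q) = (-4.314)(33.9/53.920).
|ε| > 1, so demand is elastic at this price.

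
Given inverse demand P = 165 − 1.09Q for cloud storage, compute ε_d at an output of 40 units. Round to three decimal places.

-2.784

At Q = 40, P = 165 − 1.09(40) = 121.40.
dP/dQ = −1.09, so dQ/dP = 1/(−1.09) = -0.917.
ε = (dQ/dP)(P/Q) = (-0.917)(121.40/40).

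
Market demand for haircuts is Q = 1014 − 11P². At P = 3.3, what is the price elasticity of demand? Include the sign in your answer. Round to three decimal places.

At P = 3.3, Q = 894.210.
dQ/dP = −22P = -72.600.
ε = (dQ/dP)(P/Q) = (-72.600)(3.3/894.210).

-0.268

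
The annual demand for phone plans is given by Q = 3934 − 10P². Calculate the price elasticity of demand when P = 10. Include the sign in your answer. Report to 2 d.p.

-0.68

At P = 10, Q = 2934.
dQ/dP = −20P = -200.
ε = (dQ/dP)(P/Q) = (-200)(10/2934).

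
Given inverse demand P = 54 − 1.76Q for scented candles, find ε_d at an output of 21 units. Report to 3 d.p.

-0.461

At Q = 21, P = 54 − 1.76(21) = 17.04.
dP/dQ = −1.76, so dQ/dP = 1/(−1.76) = -0.568.
ε = (dQ/dP)(P/Q) = (-0.568)(17.04/21).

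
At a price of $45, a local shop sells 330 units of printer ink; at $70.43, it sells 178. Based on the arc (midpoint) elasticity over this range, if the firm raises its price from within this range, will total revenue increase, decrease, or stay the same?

Arc ε = (-152/25.43)(57.72/254.0) ≈ -1.358.
|ε| = 1.36 > 1, so demand is elastic. A price rise therefore reduces total revenue.

decrease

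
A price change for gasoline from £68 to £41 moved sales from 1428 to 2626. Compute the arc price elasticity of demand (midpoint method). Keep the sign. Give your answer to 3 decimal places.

-1.193

ΔQ = 2626 − 1428 = 1198; ΔP = 41 − 68 = -27.
Midpoints: P̄ = 54.50, Q̄ = 2027.0.
ε = (ΔQ/ΔP)(P̄/Q̄) = (1198/-27)(54.50/2027.0).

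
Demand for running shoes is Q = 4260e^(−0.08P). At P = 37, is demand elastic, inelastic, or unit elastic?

elastic

Q = 220.749, dQ/dP = -17.660.
ε = (dQ/dP)(P/Q) ≈ -2.960.
|ε| = 2.96 > 1.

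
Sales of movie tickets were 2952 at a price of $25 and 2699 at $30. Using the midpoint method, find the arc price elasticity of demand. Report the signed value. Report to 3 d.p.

-0.492

ΔQ = 2699 − 2952 = -253; ΔP = 30 − 25 = 5.
Midpoints: P̄ = 27.50, Q̄ = 2825.5.
ε = (ΔQ/ΔP)(P̄/Q̄) = (-253/5)(27.50/2825.5).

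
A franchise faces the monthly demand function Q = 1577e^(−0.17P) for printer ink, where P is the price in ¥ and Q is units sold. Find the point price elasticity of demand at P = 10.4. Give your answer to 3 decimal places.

At P = 10.4, Q = 269.153.
dQ/dP = −0.17·1577e^(−0.17P) = −0.17Q = -45.756.
ε = (dQ/dP)(P/Q) = (-45.756)(10.4/269.153).

-1.768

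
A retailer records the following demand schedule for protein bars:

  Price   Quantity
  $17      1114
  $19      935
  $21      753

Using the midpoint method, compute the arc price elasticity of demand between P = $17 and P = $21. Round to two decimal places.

At P = 17, Q = 1114; at P = 21, Q = 753.
ΔQ = -361, ΔP = 4. Midpoints: P̄ = 19.00, Q̄ = 933.5.
ε = (ΔQ/ΔP)(P̄/Q̄) = (-361/4)(19.00/933.5).

-1.84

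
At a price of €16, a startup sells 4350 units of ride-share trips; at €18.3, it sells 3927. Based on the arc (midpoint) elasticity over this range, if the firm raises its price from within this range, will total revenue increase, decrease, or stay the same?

increase

Arc ε = (-423/2.3)(17.15/4138.5) ≈ -0.762.
|ε| = 0.76 < 1, so demand is inelastic. A price rise therefore raises total revenue.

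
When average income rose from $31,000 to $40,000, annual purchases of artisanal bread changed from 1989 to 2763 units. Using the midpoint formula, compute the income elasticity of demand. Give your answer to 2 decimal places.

ΔQ = 774, ΔI = 9000. Midpoints: Ī = 35,500, Q̄ = 2376.0.
ε_I = (ΔQ/ΔI)(Ī/Q̄) = (774/9000)(35500/2376.0).

1.28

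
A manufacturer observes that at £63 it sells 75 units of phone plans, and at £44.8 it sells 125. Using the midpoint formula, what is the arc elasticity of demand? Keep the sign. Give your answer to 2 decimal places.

ΔQ = 125 − 75 = 50; ΔP = 44.8 − 63 = -18.2.
Midpoints: P̄ = 53.90, Q̄ = 100.0.
ε = (ΔQ/ΔP)(P̄/Q̄) = (50/-18.2)(53.90/100.0).

-1.48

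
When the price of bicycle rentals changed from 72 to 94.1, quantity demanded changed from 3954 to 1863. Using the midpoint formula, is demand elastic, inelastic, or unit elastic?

elastic

Arc ε ≈ -2.702.
|ε| = 2.70 > 1.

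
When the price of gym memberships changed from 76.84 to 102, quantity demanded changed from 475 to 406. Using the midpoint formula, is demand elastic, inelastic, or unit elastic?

Arc ε ≈ -0.557.
|ε| = 0.56 < 1.

inelastic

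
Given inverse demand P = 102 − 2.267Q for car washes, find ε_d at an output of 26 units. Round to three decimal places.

-0.731

At Q = 26, P = 102 − 2.267(26) = 43.06.
dP/dQ = −2.267, so dQ/dP = 1/(−2.267) = -0.441.
ε = (dQ/dP)(P/Q) = (-0.441)(43.06/26).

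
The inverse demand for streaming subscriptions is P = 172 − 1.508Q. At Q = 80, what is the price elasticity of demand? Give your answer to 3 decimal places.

-0.426

At Q = 80, P = 172 − 1.508(80) = 51.36.
dP/dQ = −1.508, so dQ/dP = 1/(−1.508) = -0.663.
ε = (dQ/dP)(P/Q) = (-0.663)(51.36/80).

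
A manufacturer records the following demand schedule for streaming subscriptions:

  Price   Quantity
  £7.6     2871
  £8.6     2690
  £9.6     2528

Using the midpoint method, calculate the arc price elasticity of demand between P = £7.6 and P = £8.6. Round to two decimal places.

-0.53

At P = 7.6, Q = 2871; at P = 8.6, Q = 2690.
ΔQ = -181, ΔP = 1.0. Midpoints: P̄ = 8.10, Q̄ = 2780.5.
ε = (ΔQ/ΔP)(P̄/Q̄) = (-181/1.0)(8.10/2780.5).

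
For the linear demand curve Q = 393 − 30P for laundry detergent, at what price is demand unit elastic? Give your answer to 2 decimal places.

6.55

For linear demand Q = a − bP, ε = −bP/(a − bP). |ε| = 1 when bP = a − bP, i.e. P = a/(2b).
P = 393/(2·30) = 393/60 = 6.5500.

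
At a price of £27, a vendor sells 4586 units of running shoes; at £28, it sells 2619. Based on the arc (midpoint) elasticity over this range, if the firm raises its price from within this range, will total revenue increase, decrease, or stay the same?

Arc ε = (-1967/1)(27.50/3602.5) ≈ -15.015.
|ε| = 15.02 > 1, so demand is elastic. A price rise therefore reduces total revenue.

decrease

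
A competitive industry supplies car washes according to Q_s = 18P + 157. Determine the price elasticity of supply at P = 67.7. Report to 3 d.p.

At P = 67.7, Q_s = 1375.60.
dQ_s/dP = 18.
ε_s = (dQ_s/dP)(P/Q_s) = (18)(67.7/1375.60).

0.886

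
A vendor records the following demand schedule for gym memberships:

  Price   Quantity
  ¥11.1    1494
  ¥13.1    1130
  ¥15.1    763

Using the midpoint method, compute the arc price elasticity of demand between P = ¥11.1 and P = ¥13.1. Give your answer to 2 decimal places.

At P = 11.1, Q = 1494; at P = 13.1, Q = 1130.
ΔQ = -364, ΔP = 2.0. Midpoints: P̄ = 12.10, Q̄ = 1312.0.
ε = (ΔQ/ΔP)(P̄/Q̄) = (-364/2.0)(12.10/1312.0).

-1.68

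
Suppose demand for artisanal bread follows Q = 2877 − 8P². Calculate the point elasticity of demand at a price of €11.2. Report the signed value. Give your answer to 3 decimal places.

-1.071

At P = 11.2, Q = 1873.480.
dQ/dP = −16P = -179.200.
ε = (dQ/dP)(P/Q) = (-179.200)(11.2/1873.480).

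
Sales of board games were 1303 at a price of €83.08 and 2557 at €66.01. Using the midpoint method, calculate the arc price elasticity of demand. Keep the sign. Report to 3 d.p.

-2.837

ΔQ = 2557 − 1303 = 1254; ΔP = 66.01 − 83.08 = -17.07.
Midpoints: P̄ = 74.55, Q̄ = 1930.0.
ε = (ΔQ/ΔP)(P̄/Q̄) = (1254/-17.07)(74.55/1930.0).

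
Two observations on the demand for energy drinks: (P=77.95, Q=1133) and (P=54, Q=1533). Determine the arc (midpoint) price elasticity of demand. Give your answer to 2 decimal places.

-0.83

ΔQ = 1533 − 1133 = 400; ΔP = 54 − 77.95 = -23.95.
Midpoints: P̄ = 65.97, Q̄ = 1333.0.
ε = (ΔQ/ΔP)(P̄/Q̄) = (400/-23.95)(65.97/1333.0).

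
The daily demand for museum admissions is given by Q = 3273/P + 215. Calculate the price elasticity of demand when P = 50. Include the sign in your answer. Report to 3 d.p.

At P = 50, Q = 280.460.
dQ/dP = −3273/P² = -1.309.
ε = (dQ/dP)(P/Q) = (-1.309)(50/280.460).

-0.233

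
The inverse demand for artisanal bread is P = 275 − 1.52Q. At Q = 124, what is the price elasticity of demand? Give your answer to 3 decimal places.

-0.459

At Q = 124, P = 275 − 1.52(124) = 86.52.
dP/dQ = −1.52, so dQ/dP = 1/(−1.52) = -0.658.
ε = (dQ/dP)(P/Q) = (-0.658)(86.52/124).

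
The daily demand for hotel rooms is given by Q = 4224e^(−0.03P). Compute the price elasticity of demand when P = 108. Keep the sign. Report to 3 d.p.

At P = 108, Q = 165.428.
dQ/dP = −0.03·4224e^(−0.03P) = −0.03Q = -4.963.
ε = (dQ/dP)(P/Q) = (-4.963)(108/165.428).
|ε| > 1, so demand is elastic at this price.

-3.240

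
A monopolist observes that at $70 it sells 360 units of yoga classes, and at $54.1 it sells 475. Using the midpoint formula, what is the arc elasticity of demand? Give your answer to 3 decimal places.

ΔQ = 475 − 360 = 115; ΔP = 54.1 − 70 = -15.9.
Midpoints: P̄ = 62.05, Q̄ = 417.5.
ε = (ΔQ/ΔP)(P̄/Q̄) = (115/-15.9)(62.05/417.5).

-1.075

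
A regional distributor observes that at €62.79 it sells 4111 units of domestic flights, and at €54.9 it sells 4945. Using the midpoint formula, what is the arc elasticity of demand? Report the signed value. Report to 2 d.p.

ΔQ = 4945 − 4111 = 834; ΔP = 54.9 − 62.79 = -7.89.
Midpoints: P̄ = 58.84, Q̄ = 4528.0.
ε = (ΔQ/ΔP)(P̄/Q̄) = (834/-7.89)(58.84/4528.0).

-1.37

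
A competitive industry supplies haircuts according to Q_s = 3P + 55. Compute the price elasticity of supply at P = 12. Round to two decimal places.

0.40

At P = 12, Q_s = 91.
dQ_s/dP = 3.
ε_s = (dQ_s/dP)(P/Q_s) = (3)(12/91).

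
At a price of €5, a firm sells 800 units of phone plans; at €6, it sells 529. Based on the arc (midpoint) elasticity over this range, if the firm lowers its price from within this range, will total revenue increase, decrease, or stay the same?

increase

Arc ε = (-271/1)(5.50/664.5) ≈ -2.243.
|ε| = 2.24 > 1, so demand is elastic. A price cut therefore raises total revenue.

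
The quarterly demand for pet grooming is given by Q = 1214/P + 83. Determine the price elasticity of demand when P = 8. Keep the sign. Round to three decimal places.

At P = 8, Q = 234.750.
dQ/dP = −1214/P² = -18.969.
ε = (dQ/dP)(P/Q) = (-18.969)(8/234.750).

-0.646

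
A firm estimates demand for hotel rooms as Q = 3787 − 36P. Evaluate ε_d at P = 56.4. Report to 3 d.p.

At P = 56.4, Q = 1756.600.
dQ/dP = −36.
ε = (dQ/dP)(P/Q) = (-36)(56.4/1756.600).
|ε| > 1, so demand is elastic at this price.

-1.156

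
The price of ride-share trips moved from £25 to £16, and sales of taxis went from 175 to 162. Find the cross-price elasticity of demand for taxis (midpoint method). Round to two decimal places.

ΔQ_x = 162 − 175 = -13; ΔP_y = 16 − 25 = -9.
Midpoints: P̄_y = 20.50, Q̄_x = 168.5.
ε_xy = (ΔQ_x/ΔP_y)(P̄_y/Q̄_x) = (-13/-9)(20.50/168.5).
ε_xy > 0, so the goods are substitutes.

0.18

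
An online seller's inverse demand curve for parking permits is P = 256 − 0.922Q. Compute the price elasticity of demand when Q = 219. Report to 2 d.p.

-0.27

At Q = 219, P = 256 − 0.922(219) = 54.08.
dP/dQ = −0.922, so dQ/dP = 1/(−0.922) = -1.085.
ε = (dQ/dP)(P/Q) = (-1.085)(54.08/219).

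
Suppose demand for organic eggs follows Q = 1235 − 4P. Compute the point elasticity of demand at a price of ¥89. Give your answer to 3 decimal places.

At P = 89, Q = 879.
dQ/dP = −4.
ε = (dQ/dP)(P/Q) = (-4)(89/879).
|ε| < 1, so demand is inelastic at this price.

-0.405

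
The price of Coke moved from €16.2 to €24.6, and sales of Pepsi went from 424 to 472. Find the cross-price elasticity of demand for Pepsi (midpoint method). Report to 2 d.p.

ΔQ_x = 472 − 424 = 48; ΔP_y = 24.6 − 16.2 = 8.4.
Midpoints: P̄_y = 20.40, Q̄_x = 448.0.
ε_xy = (ΔQ_x/ΔP_y)(P̄_y/Q̄_x) = (48/8.4)(20.40/448.0).

0.26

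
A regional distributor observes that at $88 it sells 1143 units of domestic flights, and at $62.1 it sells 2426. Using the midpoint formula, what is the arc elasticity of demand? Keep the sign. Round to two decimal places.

-2.08

ΔQ = 2426 − 1143 = 1283; ΔP = 62.1 − 88 = -25.9.
Midpoints: P̄ = 75.05, Q̄ = 1784.5.
ε = (ΔQ/ΔP)(P̄/Q̄) = (1283/-25.9)(75.05/1784.5).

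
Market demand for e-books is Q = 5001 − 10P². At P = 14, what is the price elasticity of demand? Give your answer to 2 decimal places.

-1.29

At P = 14, Q = 3041.
dQ/dP = −20P = -280.
ε = (dQ/dP)(P/Q) = (-280)(14/3041).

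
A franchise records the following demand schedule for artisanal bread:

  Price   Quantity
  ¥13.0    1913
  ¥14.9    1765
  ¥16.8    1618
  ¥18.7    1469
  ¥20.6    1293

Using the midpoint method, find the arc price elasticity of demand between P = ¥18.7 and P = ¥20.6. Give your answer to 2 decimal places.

At P = 18.7, Q = 1469; at P = 20.6, Q = 1293.
ΔQ = -176, ΔP = 1.9. Midpoints: P̄ = 19.65, Q̄ = 1381.0.
ε = (ΔQ/ΔP)(P̄/Q̄) = (-176/1.9)(19.65/1381.0).

-1.32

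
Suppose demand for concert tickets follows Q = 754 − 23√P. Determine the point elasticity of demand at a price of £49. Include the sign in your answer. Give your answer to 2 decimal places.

At P = 49, Q = 593.
dQ/dP = −23/(2√P) = -1.643.
ε = (dQ/dP)(P/Q) = (-1.643)(49/593).
|ε| < 1, so demand is inelastic at this price.

-0.14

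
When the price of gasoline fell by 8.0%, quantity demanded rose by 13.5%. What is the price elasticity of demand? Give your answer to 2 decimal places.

ε = %ΔQ / %ΔP = (13.5)/(-8.0) = -1.688.

-1.69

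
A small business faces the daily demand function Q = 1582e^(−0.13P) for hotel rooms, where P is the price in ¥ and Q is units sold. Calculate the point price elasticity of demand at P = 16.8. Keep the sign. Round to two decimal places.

-2.18

At P = 16.8, Q = 178.118.
dQ/dP = −0.13·1582e^(−0.13P) = −0.13Q = -23.155.
ε = (dQ/dP)(P/Q) = (-23.155)(16.8/178.118).
|ε| > 1, so demand is elastic at this price.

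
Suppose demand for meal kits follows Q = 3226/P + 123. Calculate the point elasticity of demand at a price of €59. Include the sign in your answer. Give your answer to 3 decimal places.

-0.308

At P = 59, Q = 177.678.
dQ/dP = −3226/P² = -0.927.
ε = (dQ/dP)(P/Q) = (-0.927)(59/177.678).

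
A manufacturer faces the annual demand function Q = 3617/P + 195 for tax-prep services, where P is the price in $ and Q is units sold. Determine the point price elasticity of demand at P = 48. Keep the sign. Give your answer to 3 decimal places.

At P = 48, Q = 270.354.
dQ/dP = −3617/P² = -1.570.
ε = (dQ/dP)(P/Q) = (-1.570)(48/270.354).

-0.279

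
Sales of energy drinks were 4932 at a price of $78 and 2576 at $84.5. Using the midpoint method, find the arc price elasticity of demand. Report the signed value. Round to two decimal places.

-7.84

ΔQ = 2576 − 4932 = -2356; ΔP = 84.5 − 78 = 6.5.
Midpoints: P̄ = 81.25, Q̄ = 3754.0.
ε = (ΔQ/ΔP)(P̄/Q̄) = (-2356/6.5)(81.25/3754.0).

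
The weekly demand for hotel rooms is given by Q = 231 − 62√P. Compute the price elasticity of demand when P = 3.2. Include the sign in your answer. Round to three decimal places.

At P = 3.2, Q = 120.091.
dQ/dP = −62/(2√P) = -17.330.
ε = (dQ/dP)(P/Q) = (-17.330)(3.2/120.091).

-0.462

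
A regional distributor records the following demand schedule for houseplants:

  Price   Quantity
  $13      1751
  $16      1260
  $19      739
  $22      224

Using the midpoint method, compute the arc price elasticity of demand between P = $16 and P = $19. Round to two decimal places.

-3.04

At P = 16, Q = 1260; at P = 19, Q = 739.
ΔQ = -521, ΔP = 3. Midpoints: P̄ = 17.50, Q̄ = 999.5.
ε = (ΔQ/ΔP)(P̄/Q̄) = (-521/3)(17.50/999.5).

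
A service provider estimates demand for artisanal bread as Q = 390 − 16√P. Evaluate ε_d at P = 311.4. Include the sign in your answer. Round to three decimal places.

At P = 311.4, Q = 107.656.
dQ/dP = −16/(2√P) = -0.453.
ε = (dQ/dP)(P/Q) = (-0.453)(311.4/107.656).
|ε| > 1, so demand is elastic at this price.

-1.311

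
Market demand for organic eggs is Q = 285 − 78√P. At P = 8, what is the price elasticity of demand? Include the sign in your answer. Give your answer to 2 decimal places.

At P = 8, Q = 64.383.
dQ/dP = −78/(2√P) = -13.789.
ε = (dQ/dP)(P/Q) = (-13.789)(8/64.383).

-1.71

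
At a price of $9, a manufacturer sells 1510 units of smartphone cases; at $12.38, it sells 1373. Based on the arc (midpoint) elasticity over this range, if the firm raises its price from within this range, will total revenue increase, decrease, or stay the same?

increase

Arc ε = (-137/3.38)(10.69/1441.5) ≈ -0.301.
|ε| = 0.30 < 1, so demand is inelastic. A price rise therefore raises total revenue.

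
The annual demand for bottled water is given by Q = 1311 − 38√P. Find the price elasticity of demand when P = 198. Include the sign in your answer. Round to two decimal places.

At P = 198, Q = 776.293.
dQ/dP = −38/(2√P) = -1.350.
ε = (dQ/dP)(P/Q) = (-1.350)(198/776.293).
|ε| < 1, so demand is inelastic at this price.

-0.34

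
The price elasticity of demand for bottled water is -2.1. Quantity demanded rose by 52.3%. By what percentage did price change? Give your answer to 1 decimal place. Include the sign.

-24.9%

%ΔP ≈ %ΔQ / ε = (52.3%)/(-2.1) = -24.90%.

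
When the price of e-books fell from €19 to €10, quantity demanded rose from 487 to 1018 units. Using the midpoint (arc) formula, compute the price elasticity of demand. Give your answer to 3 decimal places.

ΔQ = 1018 − 487 = 531; ΔP = 10 − 19 = -9.
Midpoints: P̄ = 14.50, Q̄ = 752.5.
ε = (ΔQ/ΔP)(P̄/Q̄) = (531/-9)(14.50/752.5).

-1.137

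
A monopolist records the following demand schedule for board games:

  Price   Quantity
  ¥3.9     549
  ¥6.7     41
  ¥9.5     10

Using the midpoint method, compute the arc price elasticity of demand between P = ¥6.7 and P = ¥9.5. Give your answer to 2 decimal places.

At P = 6.7, Q = 41; at P = 9.5, Q = 10.
ΔQ = -31, ΔP = 2.8. Midpoints: P̄ = 8.10, Q̄ = 25.5.
ε = (ΔQ/ΔP)(P̄/Q̄) = (-31/2.8)(8.10/25.5).

-3.52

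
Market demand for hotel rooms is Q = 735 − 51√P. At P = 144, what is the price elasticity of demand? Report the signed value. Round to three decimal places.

-2.488

At P = 144, Q = 123.
dQ/dP = −51/(2√P) = -2.125.
ε = (dQ/dP)(P/Q) = (-2.125)(144/123).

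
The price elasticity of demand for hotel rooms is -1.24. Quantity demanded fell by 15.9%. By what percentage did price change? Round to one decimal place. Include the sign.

12.8%

%ΔP ≈ %ΔQ / ε = (-15.9%)/(-1.24) = 12.82%.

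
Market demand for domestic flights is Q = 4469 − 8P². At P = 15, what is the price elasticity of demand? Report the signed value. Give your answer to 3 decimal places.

-1.349

At P = 15, Q = 2669.
dQ/dP = −16P = -240.
ε = (dQ/dP)(P/Q) = (-240)(15/2669).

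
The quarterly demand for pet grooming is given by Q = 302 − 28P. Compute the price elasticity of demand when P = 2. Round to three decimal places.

At P = 2, Q = 246.
dQ/dP = −28.
ε = (dQ/dP)(P/Q) = (-28)(2/246).
|ε| < 1, so demand is inelastic at this price.

-0.228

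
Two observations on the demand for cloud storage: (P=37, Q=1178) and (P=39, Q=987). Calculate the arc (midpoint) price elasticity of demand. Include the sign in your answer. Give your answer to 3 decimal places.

-3.352

ΔQ = 987 − 1178 = -191; ΔP = 39 − 37 = 2.
Midpoints: P̄ = 38.00, Q̄ = 1082.5.
ε = (ΔQ/ΔP)(P̄/Q̄) = (-191/2)(38.00/1082.5).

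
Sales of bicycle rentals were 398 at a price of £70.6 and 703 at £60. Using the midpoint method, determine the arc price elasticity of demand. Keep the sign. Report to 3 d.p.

ΔQ = 703 − 398 = 305; ΔP = 60 − 70.6 = -10.6.
Midpoints: P̄ = 65.30, Q̄ = 550.5.
ε = (ΔQ/ΔP)(P̄/Q̄) = (305/-10.6)(65.30/550.5).

-3.413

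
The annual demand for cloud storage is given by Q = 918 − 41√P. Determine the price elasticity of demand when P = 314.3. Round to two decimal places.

At P = 314.3, Q = 191.131.
dQ/dP = −41/(2√P) = -1.156.
ε = (dQ/dP)(P/Q) = (-1.156)(314.3/191.131).

-1.90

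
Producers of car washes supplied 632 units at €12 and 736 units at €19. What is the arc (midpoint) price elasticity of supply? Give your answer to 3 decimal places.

ΔQ = 736 − 632 = 104; ΔP = 19 − 12 = 7.
Midpoints: P̄ = 15.50, Q̄ = 684.0.
ε_s = (ΔQ/ΔP)(P̄/Q̄) = (104/7)(15.50/684.0).

0.337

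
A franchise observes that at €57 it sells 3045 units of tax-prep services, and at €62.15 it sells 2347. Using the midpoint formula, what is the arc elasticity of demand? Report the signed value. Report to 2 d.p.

-2.99

ΔQ = 2347 − 3045 = -698; ΔP = 62.15 − 57 = 5.15.
Midpoints: P̄ = 59.58, Q̄ = 2696.0.
ε = (ΔQ/ΔP)(P̄/Q̄) = (-698/5.15)(59.58/2696.0).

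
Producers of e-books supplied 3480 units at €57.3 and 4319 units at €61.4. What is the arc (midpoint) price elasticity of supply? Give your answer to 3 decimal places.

3.115

ΔQ = 4319 − 3480 = 839; ΔP = 61.4 − 57.3 = 4.1.
Midpoints: P̄ = 59.35, Q̄ = 3899.5.
ε_s = (ΔQ/ΔP)(P̄/Q̄) = (839/4.1)(59.35/3899.5).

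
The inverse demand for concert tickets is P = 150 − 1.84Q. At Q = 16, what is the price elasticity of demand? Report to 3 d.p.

At Q = 16, P = 150 − 1.84(16) = 120.56.
dP/dQ = −1.84, so dQ/dP = 1/(−1.84) = -0.543.
ε = (dQ/dP)(P/Q) = (-0.543)(120.56/16).

-4.095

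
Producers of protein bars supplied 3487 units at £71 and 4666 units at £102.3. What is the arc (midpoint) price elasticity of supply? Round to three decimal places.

ΔQ = 4666 − 3487 = 1179; ΔP = 102.3 − 71 = 31.3.
Midpoints: P̄ = 86.65, Q̄ = 4076.5.
ε_s = (ΔQ/ΔP)(P̄/Q̄) = (1179/31.3)(86.65/4076.5).

0.801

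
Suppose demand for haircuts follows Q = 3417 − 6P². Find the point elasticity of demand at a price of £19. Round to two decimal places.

At P = 19, Q = 1251.
dQ/dP = −12P = -228.
ε = (dQ/dP)(P/Q) = (-228)(19/1251).
|ε| > 1, so demand is elastic at this price.

-3.46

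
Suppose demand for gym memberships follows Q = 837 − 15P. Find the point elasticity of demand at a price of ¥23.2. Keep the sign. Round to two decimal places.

-0.71

At P = 23.2, Q = 489.
dQ/dP = −15.
ε = (dQ/dP)(P/Q) = (-15)(23.2/489).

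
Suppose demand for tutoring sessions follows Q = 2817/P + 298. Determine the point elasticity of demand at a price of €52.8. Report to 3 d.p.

At P = 52.8, Q = 351.352.
dQ/dP = −2817/P² = -1.010.
ε = (dQ/dP)(P/Q) = (-1.010)(52.8/351.352).

-0.152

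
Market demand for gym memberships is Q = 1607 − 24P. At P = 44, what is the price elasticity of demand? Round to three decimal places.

At P = 44, Q = 551.
dQ/dP = −24.
ε = (dQ/dP)(P/Q) = (-24)(44/551).
|ε| > 1, so demand is elastic at this price.

-1.917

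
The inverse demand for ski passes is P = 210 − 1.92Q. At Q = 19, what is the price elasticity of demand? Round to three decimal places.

At Q = 19, P = 210 − 1.92(19) = 173.52.
dP/dQ = −1.92, so dQ/dP = 1/(−1.92) = -0.521.
ε = (dQ/dP)(P/Q) = (-0.521)(173.52/19).

-4.757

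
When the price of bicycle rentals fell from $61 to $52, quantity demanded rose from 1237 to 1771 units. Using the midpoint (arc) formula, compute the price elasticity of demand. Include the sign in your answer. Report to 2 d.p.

ΔQ = 1771 − 1237 = 534; ΔP = 52 − 61 = -9.
Midpoints: P̄ = 56.50, Q̄ = 1504.0.
ε = (ΔQ/ΔP)(P̄/Q̄) = (534/-9)(56.50/1504.0).

-2.23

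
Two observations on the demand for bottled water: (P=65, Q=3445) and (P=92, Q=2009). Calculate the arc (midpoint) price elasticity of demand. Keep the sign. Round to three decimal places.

ΔQ = 2009 − 3445 = -1436; ΔP = 92 − 65 = 27.
Midpoints: P̄ = 78.50, Q̄ = 2727.0.
ε = (ΔQ/ΔP)(P̄/Q̄) = (-1436/27)(78.50/2727.0).

-1.531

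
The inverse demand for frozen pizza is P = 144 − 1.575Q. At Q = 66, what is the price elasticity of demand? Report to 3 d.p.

At Q = 66, P = 144 − 1.575(66) = 40.05.
dP/dQ = −1.575, so dQ/dP = 1/(−1.575) = -0.635.
ε = (dQ/dP)(P/Q) = (-0.635)(40.05/66).

-0.385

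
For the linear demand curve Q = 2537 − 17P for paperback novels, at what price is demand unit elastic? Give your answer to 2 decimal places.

74.62

For linear demand Q = a − bP, ε = −bP/(a − bP). |ε| = 1 when bP = a − bP, i.e. P = a/(2b).
P = 2537/(2·17) = 2537/34 = 74.6176.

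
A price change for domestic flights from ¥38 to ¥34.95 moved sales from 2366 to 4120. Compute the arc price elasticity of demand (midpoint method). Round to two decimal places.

-6.47

ΔQ = 4120 − 2366 = 1754; ΔP = 34.95 − 38 = -3.05.
Midpoints: P̄ = 36.48, Q̄ = 3243.0.
ε = (ΔQ/ΔP)(P̄/Q̄) = (1754/-3.05)(36.48/3243.0).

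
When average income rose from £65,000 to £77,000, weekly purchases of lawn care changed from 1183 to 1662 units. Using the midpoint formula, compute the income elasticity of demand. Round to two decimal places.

ΔQ = 479, ΔI = 12000. Midpoints: Ī = 71,000, Q̄ = 1422.5.
ε_I = (ΔQ/ΔI)(Ī/Q̄) = (479/12000)(71000/1422.5).
ε_I > 0, so the good is normal.

1.99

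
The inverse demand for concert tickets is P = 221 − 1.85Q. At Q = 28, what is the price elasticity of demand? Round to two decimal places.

At Q = 28, P = 221 − 1.85(28) = 169.20.
dP/dQ = −1.85, so dQ/dP = 1/(−1.85) = -0.541.
ε = (dQ/dP)(P/Q) = (-0.541)(169.20/28).

-3.27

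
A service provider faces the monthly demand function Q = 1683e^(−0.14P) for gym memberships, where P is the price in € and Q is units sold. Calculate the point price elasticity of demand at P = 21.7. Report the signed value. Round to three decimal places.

At P = 21.7, Q = 80.667.
dQ/dP = −0.14·1683e^(−0.14P) = −0.14Q = -11.293.
ε = (dQ/dP)(P/Q) = (-11.293)(21.7/80.667).

-3.038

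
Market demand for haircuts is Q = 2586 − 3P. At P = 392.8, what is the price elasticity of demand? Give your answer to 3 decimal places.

At P = 392.8, Q = 1407.600.
dQ/dP = −3.
ε = (dQ/dP)(P/Q) = (-3)(392.8/1407.600).

-0.837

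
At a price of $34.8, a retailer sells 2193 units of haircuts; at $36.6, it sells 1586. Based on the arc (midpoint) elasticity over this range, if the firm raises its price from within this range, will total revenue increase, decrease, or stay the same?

Arc ε = (-607/1.8)(35.70/1889.5) ≈ -6.371.
|ε| = 6.37 > 1, so demand is elastic. A price rise therefore reduces total revenue.

decrease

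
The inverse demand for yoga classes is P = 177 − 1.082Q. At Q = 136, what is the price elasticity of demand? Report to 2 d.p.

At Q = 136, P = 177 − 1.082(136) = 29.85.
dP/dQ = −1.082, so dQ/dP = 1/(−1.082) = -0.924.
ε = (dQ/dP)(P/Q) = (-0.924)(29.85/136).

-0.20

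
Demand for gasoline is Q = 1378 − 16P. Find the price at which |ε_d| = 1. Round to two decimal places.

For linear demand Q = a − bP, ε = −bP/(a − bP). |ε| = 1 when bP = a − bP, i.e. P = a/(2b).
P = 1378/(2·16) = 1378/32 = 43.0625.

43.06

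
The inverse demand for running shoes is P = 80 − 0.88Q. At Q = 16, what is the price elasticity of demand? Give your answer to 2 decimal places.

At Q = 16, P = 80 − 0.88(16) = 65.92.
dP/dQ = −0.88, so dQ/dP = 1/(−0.88) = -1.136.
ε = (dQ/dP)(P/Q) = (-1.136)(65.92/16).

-4.68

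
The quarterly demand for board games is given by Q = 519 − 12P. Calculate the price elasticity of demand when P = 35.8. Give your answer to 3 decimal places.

At P = 35.8, Q = 89.400.
dQ/dP = −12.
ε = (dQ/dP)(P/Q) = (-12)(35.8/89.400).
|ε| > 1, so demand is elastic at this price.

-4.805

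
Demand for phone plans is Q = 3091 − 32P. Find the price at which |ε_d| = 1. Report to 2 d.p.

48.30

For linear demand Q = a − bP, ε = −bP/(a − bP). |ε| = 1 when bP = a − bP, i.e. P = a/(2b).
P = 3091/(2·32) = 3091/64 = 48.2969.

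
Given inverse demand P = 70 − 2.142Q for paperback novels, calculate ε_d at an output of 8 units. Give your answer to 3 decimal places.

At Q = 8, P = 70 − 2.142(8) = 52.86.
dP/dQ = −2.142, so dQ/dP = 1/(−2.142) = -0.467.
ε = (dQ/dP)(P/Q) = (-0.467)(52.86/8).

-3.085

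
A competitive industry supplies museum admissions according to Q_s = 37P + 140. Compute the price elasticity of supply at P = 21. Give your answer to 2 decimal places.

0.85

At P = 21, Q_s = 917.
dQ_s/dP = 37.
ε_s = (dQ_s/dP)(P/Q_s) = (37)(21/917).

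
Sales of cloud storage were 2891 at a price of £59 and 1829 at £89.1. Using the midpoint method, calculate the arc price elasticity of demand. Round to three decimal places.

ΔQ = 1829 − 2891 = -1062; ΔP = 89.1 − 59 = 30.1.
Midpoints: P̄ = 74.05, Q̄ = 2360.0.
ε = (ΔQ/ΔP)(P̄/Q̄) = (-1062/30.1)(74.05/2360.0).

-1.107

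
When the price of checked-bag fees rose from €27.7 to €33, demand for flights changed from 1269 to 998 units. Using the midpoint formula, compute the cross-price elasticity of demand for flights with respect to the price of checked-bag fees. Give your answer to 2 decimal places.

-1.37

ΔQ_x = 998 − 1269 = -271; ΔP_y = 33 − 27.7 = 5.3.
Midpoints: P̄_y = 30.35, Q̄_x = 1133.5.
ε_xy = (ΔQ_x/ΔP_y)(P̄_y/Q̄_x) = (-271/5.3)(30.35/1133.5).
ε_xy < 0, so the goods are complements.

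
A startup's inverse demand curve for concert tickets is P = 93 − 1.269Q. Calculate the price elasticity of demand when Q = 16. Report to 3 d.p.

At Q = 16, P = 93 − 1.269(16) = 72.70.
dP/dQ = −1.269, so dQ/dP = 1/(−1.269) = -0.788.
ε = (dQ/dP)(P/Q) = (-0.788)(72.70/16).

-3.580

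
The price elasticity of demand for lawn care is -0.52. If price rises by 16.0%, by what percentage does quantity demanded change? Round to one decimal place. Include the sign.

%ΔQ ≈ ε × %ΔP = (-0.52)(16.0%) = -8.32%.

-8.3%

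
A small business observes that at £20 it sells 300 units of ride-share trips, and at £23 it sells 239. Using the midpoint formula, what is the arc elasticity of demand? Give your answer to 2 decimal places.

-1.62

ΔQ = 239 − 300 = -61; ΔP = 23 − 20 = 3.
Midpoints: P̄ = 21.50, Q̄ = 269.5.
ε = (ΔQ/ΔP)(P̄/Q̄) = (-61/3)(21.50/269.5).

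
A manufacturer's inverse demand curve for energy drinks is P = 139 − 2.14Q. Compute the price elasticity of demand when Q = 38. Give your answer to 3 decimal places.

-0.709

At Q = 38, P = 139 − 2.14(38) = 57.68.
dP/dQ = −2.14, so dQ/dP = 1/(−2.14) = -0.467.
ε = (dQ/dP)(P/Q) = (-0.467)(57.68/38).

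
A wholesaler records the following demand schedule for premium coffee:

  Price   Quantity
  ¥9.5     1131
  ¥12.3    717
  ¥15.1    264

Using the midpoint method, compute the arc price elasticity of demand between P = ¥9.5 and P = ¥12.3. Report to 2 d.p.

At P = 9.5, Q = 1131; at P = 12.3, Q = 717.
ΔQ = -414, ΔP = 2.8. Midpoints: P̄ = 10.90, Q̄ = 924.0.
ε = (ΔQ/ΔP)(P̄/Q̄) = (-414/2.8)(10.90/924.0).

-1.74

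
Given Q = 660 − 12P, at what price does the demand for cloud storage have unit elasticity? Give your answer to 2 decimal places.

27.50

For linear demand Q = a − bP, ε = −bP/(a − bP). |ε| = 1 when bP = a − bP, i.e. P = a/(2b).
P = 660/(2·12) = 660/24 = 27.5000.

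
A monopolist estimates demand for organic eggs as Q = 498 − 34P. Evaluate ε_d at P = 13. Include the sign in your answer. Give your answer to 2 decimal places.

-7.89

At P = 13, Q = 56.
dQ/dP = −34.
ε = (dQ/dP)(P/Q) = (-34)(13/56).
|ε| > 1, so demand is elastic at this price.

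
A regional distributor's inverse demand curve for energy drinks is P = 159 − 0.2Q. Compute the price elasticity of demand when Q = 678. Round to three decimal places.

At Q = 678, P = 159 − 0.2(678) = 23.40.
dP/dQ = −0.2, so dQ/dP = 1/(−0.2) = -5.000.
ε = (dQ/dP)(P/Q) = (-5.000)(23.40/678).

-0.173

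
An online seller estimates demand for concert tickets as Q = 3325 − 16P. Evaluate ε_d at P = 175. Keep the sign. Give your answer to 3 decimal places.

-5.333

At P = 175, Q = 525.
dQ/dP = −16.
ε = (dQ/dP)(P/Q) = (-16)(175/525).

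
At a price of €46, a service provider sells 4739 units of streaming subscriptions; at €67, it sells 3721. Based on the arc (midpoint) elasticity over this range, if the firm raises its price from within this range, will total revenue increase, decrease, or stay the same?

increase

Arc ε = (-1018/21)(56.50/4230.0) ≈ -0.647.
|ε| = 0.65 < 1, so demand is inelastic. A price rise therefore raises total revenue.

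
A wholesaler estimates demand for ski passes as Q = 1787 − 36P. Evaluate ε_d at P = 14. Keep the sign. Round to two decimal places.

At P = 14, Q = 1283.
dQ/dP = −36.
ε = (dQ/dP)(P/Q) = (-36)(14/1283).
|ε| < 1, so demand is inelastic at this price.

-0.39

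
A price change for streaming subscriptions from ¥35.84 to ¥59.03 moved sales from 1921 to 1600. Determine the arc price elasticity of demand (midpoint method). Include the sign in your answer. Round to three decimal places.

-0.373

ΔQ = 1600 − 1921 = -321; ΔP = 59.03 − 35.84 = 23.19.
Midpoints: P̄ = 47.44, Q̄ = 1760.5.
ε = (ΔQ/ΔP)(P̄/Q̄) = (-321/23.19)(47.44/1760.5).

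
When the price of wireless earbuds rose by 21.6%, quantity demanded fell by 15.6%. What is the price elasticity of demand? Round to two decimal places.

-0.72

ε = %ΔQ / %ΔP = (-15.6)/(21.6) = -0.722.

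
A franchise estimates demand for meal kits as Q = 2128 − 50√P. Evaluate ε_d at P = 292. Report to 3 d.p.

-0.335

At P = 292, Q = 1273.600.
dQ/dP = −50/(2√P) = -1.463.
ε = (dQ/dP)(P/Q) = (-1.463)(292/1273.600).
|ε| < 1, so demand is inelastic at this price.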